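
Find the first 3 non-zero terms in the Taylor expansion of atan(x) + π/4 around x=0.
-x^3/3 + x + π/4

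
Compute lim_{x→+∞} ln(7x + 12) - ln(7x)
This is an ∞ − ∞ indeterminate form.
Combine the logarithms: ln(7x+12) − ln(7x) = ln((7x+12)/(7x)) = ln(1 + 12/(7x)) → ln(1) = 0.
Limit = 0.

Final answer: 0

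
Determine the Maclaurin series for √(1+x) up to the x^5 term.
7·x^5/256 - 5·x^4/128 + x^3/16 - x^2/8 + x/2 + 1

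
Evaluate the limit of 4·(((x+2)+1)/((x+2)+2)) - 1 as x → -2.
Direct substitution at x = -2 gives 1.

Final answer: 1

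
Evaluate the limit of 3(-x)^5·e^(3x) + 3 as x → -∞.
The product is a 0·∞ indeterminate form at x → -∞.
Rewrite the product as 3(-x)^5 / e^(-3x) (an ∞/∞ form) and apply L'Hôpital, or use the standard hierarchy e^(3|x|) ≫ |(-x)^5| as x → -∞.
The indeterminate product → 0, so the limit = 3.

Final answer: 3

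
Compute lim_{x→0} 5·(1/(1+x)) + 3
Direct substitution at x = 0 gives 8.

Final answer: 8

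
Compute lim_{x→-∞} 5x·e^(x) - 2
The product is a 0·∞ indeterminate form at x → -∞.
Rewrite the product as 5x / e^(-x) (an ∞/∞ form) and apply L'Hôpital, or use the standard hierarchy e^(|x|) ≫ |x| as x → -∞.
The indeterminate product → 0, so the limit = -2.

Final answer: -2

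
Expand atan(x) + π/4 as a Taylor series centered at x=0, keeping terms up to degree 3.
-x^3/3 + x + π/4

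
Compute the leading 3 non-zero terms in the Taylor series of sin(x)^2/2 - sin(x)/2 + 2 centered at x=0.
x^2/2 - x/2 + 2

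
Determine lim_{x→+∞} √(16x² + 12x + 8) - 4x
As x → +∞: multiply by the conjugate to get (12x+8)/(√(16x²+12x+8)+4x); the denominator ~ 8x, so the limit is 12/8 = 3/2.
Limit = 3/2.

Final answer: 3/2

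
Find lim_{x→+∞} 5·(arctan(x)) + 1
Evaluate the dominant behaviour as x → +∞; each term tends to a finite value or vanishes.
Limit = 1 + 5·π/2.

Final answer: 1 + 5·π/2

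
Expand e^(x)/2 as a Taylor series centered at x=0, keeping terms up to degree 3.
x^3/12 + x^2/4 + x/2 + 1/2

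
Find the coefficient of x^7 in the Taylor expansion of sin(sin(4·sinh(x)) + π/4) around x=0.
Expand to order 7: sin(sin(4·sinh(x)) + π/4) = -46631·√(2)·x^7/280 - 3944·√(2)·x^6/45 + 2753·√(2)·x^5/60 + 76·√(2)·x^4/3 - 31·√(2)·x^3/3 - 4·√(2)·x^2 + 2·√(2)·x + √(2)/2 + O(x^8).
The coefficient of x^7 is -46631·√(2)/280.

Final answer: -46631·√(2)/280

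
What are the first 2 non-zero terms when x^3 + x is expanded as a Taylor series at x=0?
x^3 + x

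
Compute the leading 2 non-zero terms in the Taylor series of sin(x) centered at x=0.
-x^3/6 + x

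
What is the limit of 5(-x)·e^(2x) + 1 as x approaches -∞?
The product is a 0·∞ indeterminate form at x → -∞.
Rewrite the product as 5(-x) / e^(-2x) (an ∞/∞ form) and apply L'Hôpital, or use the standard hierarchy e^(2|x|) ≫ |(-x)| as x → -∞.
The indeterminate product → 0, so the limit = 1.

Final answer: 1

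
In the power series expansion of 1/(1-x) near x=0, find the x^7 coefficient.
Expand to order 7: 1/(1-x) = x^7 + x^6 + x^5 + x^4 + x^3 + x^2 + x + 1 + O(x^8).
The coefficient of x^7 is 1.

Final answer: 1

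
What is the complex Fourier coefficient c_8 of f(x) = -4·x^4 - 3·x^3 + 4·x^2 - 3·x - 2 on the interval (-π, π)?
Compute the real Fourier coefficients first: a_8 = 19/64 - π^2/2, b_8 = 87/128 + 3·π^2/4.
Then c_8 = (a_8 − i·b_8)/2 = -π^2/4 + 19/128 - 3·i·π^2/8 - 87·i/256.

Final answer: -π^2/4 + 19/128 - 3·i·π^2/8 - 87·i/256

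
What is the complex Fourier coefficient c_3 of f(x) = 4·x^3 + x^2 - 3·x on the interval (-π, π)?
Compute the real Fourier coefficients first: a_3 = -4/9, b_3 = -34/9 + 8·π^2/3.
Then c_3 = (a_3 − i·b_3)/2 = -2/9 - 4·i·π^2/3 + 17·i/9.

Final answer: -2/9 - 4·i·π^2/3 + 17·i/9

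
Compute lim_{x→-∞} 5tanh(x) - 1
Evaluate the dominant behaviour as x → -∞; each term tends to a finite value or vanishes.
Limit = -6.

Final answer: -6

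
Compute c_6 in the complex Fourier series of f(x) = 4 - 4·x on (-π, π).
Compute the real Fourier coefficients first: a_6 = 0, b_6 = 4/3.
Then c_6 = (a_6 − i·b_6)/2 = -2·i/3.

Final answer: -2·i/3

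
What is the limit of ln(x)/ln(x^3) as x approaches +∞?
This is an ∞/∞ indeterminate form as x → +∞.
Write ln(x^3) = 3·ln(x), reducing the quotient to 1/3.
Limit = 1/3.

Final answer: 1/3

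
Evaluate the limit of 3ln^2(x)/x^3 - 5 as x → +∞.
The quotient is an ∞/∞ indeterminate form as x → +∞.
The polynomial denominator x^3 dominates the logarithmic numerator (any positive power of x ≫ ln^2(x) as x → ∞), so the quotient → 0.
Adding the constant: 0 - 5 = -5. Limit = -5.

Final answer: -5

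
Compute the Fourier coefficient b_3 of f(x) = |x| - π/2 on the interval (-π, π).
b_3 = (1/π) ∫_{-π}^{π} f(x)·sin(3x) dx.
Evaluate the integral (use parity and integration by parts as needed): b_3 = 0.

Final answer: 0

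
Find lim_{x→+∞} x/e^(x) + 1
The quotient is an ∞/∞ indeterminate form as x → +∞.
The exponential denominator e^(x) dominates the polynomial numerator (e^x ≫ x as x → ∞), so the quotient → 0.
Adding the constant: 0 + 1 = 1. Limit = 1.

Final answer: 1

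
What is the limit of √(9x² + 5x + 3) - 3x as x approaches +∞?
As x → +∞: multiply by the conjugate to get (5x+3)/(√(9x²+5x+3)+3x); the denominator ~ 6x, so the limit is 5/6.
Limit = 5/6.

Final answer: 5/6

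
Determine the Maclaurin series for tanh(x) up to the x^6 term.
2·x^5/15 - x^3/3 + x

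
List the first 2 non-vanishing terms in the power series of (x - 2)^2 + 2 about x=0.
6 - 4·x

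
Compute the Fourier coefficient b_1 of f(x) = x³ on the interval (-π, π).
b_1 = (1/π) ∫_{-π}^{π} f(x)·sin(1x) dx.
Evaluate the integral (use parity and integration by parts as needed): b_1 = -12 + 2·π^2.

Final answer: -12 + 2·π^2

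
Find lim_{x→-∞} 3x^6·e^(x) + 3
The product is a 0·∞ indeterminate form at x → -∞.
Rewrite the product as 3x^6 / e^(-x) (an ∞/∞ form) and apply L'Hôpital, or use the standard hierarchy e^(|x|) ≫ |x^6| as x → -∞.
The indeterminate product → 0, so the limit = 3.

Final answer: 3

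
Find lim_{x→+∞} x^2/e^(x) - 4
The quotient is an ∞/∞ indeterminate form as x → +∞.
The exponential denominator e^(x) dominates the polynomial numerator (e^x ≫ x^2 as x → ∞), so the quotient → 0.
Adding the constant: 0 - 4 = -4. Limit = -4.

Final answer: -4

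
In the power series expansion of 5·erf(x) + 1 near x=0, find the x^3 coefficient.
Expand to order 3: 5·erf(x) + 1 = -10·x^3/(3·√(π)) + 10·x/√(π) + 1 + O(x^4).
The coefficient of x^3 is -10/(3·√(π)).

Final answer: -10/(3·√(π))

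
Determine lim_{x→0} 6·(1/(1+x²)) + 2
Direct substitution at x = 0 gives 8.

Final answer: 8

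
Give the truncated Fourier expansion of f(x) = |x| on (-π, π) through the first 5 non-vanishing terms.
-4·cos(x)/π - 4·cos(3·x)/(9·π) - 4·cos(5·x)/(25·π) - 4·cos(7·x)/(49·π) + π/2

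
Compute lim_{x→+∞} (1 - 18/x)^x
As x → +∞: this is the defining limit (1 - 18/x)^x → e^(-18).
Limit = e^(-18).

Final answer: e^(-18)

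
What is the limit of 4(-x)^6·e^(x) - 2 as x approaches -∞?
The product is a 0·∞ indeterminate form at x → -∞.
Rewrite the product as 4(-x)^6 / e^(-x) (an ∞/∞ form) and apply L'Hôpital, or use the standard hierarchy e^(|x|) ≫ |(-x)^6| as x → -∞.
The indeterminate product → 0, so the limit = -2.

Final answer: -2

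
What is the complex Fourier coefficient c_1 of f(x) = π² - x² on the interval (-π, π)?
Compute the real Fourier coefficients first: a_1 = 4, b_1 = 0.
Then c_1 = (a_1 − i·b_1)/2 = 2.

Final answer: 2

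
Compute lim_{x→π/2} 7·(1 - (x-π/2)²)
Direct substitution at x = π/2 gives 7.

Final answer: 7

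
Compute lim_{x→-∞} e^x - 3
Evaluate the dominant behaviour as x → -∞; each term tends to a finite value or vanishes.
Limit = -3.

Final answer: -3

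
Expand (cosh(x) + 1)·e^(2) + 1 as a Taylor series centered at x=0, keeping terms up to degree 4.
x^4·e^(2)/24 + x^2·e^(2)/2 + 1 + 2·e^(2)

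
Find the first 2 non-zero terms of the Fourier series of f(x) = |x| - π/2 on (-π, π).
-4·cos(x)/π - 4·cos(3·x)/(9·π)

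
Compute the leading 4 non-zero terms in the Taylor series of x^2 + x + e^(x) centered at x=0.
x^3/6 + 3·x^2/2 + 2·x + 1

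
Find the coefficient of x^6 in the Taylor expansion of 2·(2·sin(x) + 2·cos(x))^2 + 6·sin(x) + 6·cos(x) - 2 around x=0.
Expand to order 6: 2·(2·sin(x) + 2·cos(x))^2 + 6·sin(x) + 6·cos(x) - 2 = -x^6/120 + 131·x^5/60 + x^4/4 - 35·x^3/3 - 3·x^2 + 22·x + 12 + O(x^7).
The coefficient of x^6 is -1/120.

Final answer: -1/120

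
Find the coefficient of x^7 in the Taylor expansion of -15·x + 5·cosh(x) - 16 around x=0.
Expand to order 7: -15·x + 5·cosh(x) - 16 = x^6/144 + 5·x^4/24 + 5·x^2/2 - 15·x - 11 + O(x^8).
The coefficient of x^7 is 0.

Final answer: 0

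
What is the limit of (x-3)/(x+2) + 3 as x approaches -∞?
Evaluate the dominant behaviour as x → -∞; each term tends to a finite value or vanishes.
Limit = 4.

Final answer: 4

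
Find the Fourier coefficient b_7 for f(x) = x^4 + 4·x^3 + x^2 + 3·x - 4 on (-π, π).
b_7 = (1/π) ∫_{-π}^{π} f(x)·sin(7x) dx.
Evaluate the integral (use parity and integration by parts as needed): b_7 = 246/343 + 8·π^2/7.

Final answer: 246/343 + 8·π^2/7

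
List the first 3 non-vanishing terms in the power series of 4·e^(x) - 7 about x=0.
2·x^2 + 4·x - 3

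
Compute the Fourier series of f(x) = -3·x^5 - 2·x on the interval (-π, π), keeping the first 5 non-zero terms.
(-724 - 6·π^4 + 120·π^2)·sin(x) + (-15·π^2 + 49/2 + 3·π^4)·sin(2·x) + (-2·π^4 - 116/27 + 40·π^2/9)·sin(3·x) + (-15·π^2/8 + 109/64 + 3·π^4/2)·sin(4·x) + (-6·π^4/5 - 644/625 + 24·π^2/25)·sin(5·x)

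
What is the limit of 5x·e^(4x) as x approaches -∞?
This is a 0·∞ indeterminate form at x → -∞.
Rewrite the product as 5x / e^(-4x) (an ∞/∞ form) and apply L'Hôpital, or use the standard hierarchy e^(4|x|) ≫ |x| as x → -∞.
The indeterminate product → 0, so the limit = 0.

Final answer: 0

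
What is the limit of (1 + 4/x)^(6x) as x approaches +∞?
As x → +∞: write (1 + 4/x)^(6x) = ((1 + 4/x)^x)^6 → (e^4)^6 = e^24.
Limit = e^(24).

Final answer: e^(24)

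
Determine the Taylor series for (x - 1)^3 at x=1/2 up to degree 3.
-1/8 + 3·(x - 1/2)/4 - 3·(x - 1/2)^2/2 + (x - 1/2)^3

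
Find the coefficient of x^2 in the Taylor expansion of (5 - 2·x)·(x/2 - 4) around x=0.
Expand to order 2: (5 - 2·x)·(x/2 - 4) = -x^2 + 21·x/2 - 20 + O(x^3).
The coefficient of x^2 is -1.

Final answer: -1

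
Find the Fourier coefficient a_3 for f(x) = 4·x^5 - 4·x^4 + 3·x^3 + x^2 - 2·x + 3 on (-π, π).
a_3 = (1/π) ∫_{-π}^{π} f(x)·cos(3x) dx.
Evaluate the integral (use parity and integration by parts as needed): a_3 = -76/27 + 32·π^2/9.

Final answer: -76/27 + 32·π^2/9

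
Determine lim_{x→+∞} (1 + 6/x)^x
As x → +∞: this is the defining limit (1 + 6/x)^x → e^6.
Limit = e^(6).

Final answer: e^(6)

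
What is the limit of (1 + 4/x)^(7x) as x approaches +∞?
As x → +∞: write (1 + 4/x)^(7x) = ((1 + 4/x)^x)^7 → (e^4)^7 = e^28.
Limit = e^(28).

Final answer: e^(28)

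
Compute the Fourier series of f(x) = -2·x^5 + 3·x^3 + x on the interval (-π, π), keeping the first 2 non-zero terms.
(-514 - 4·π^4 + 86·π^2)·sin(x) + (-13·π^2 + 37/2 + 2·π^4)·sin(2·x)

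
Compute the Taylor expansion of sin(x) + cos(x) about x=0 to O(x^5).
x^4/24 - x^3/6 - x^2/2 + x + 1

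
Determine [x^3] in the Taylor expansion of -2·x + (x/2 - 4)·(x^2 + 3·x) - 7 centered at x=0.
Expand to order 3: -2·x + (x/2 - 4)·(x^2 + 3·x) - 7 = x^3/2 - 5·x^2/2 - 14·x - 7 + O(x^4).
The coefficient of x^3 is 1/2.

Final answer: 1/2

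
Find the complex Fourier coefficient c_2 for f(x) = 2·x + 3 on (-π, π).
Compute the real Fourier coefficients first: a_2 = 0, b_2 = -2.
Then c_2 = (a_2 − i·b_2)/2 = i.

Final answer: i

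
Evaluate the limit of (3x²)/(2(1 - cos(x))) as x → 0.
Both numerator and denominator → 0 as x → 0; this is a 0/0 indeterminate form.
Expand each to leading order near x = 0: numerator ~ 3·x^2, denominator ~ x^2.
The limit of the ratio is 3.

Final answer: 3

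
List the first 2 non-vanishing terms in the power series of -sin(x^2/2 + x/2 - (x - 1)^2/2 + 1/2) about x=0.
9·x^3/16 - 3·x/2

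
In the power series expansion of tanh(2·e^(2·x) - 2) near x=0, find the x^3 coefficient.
Expand to order 3: tanh(2·e^(2·x) - 2) = -56·x^3/3 + 4·x^2 + 4·x + O(x^4).
The coefficient of x^3 is -56/3.

Final answer: -56/3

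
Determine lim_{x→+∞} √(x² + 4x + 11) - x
This is an ∞ − ∞ indeterminate form.
Multiply and divide by the conjugate √(x²+4x + 11) + x; the x² terms cancel, leaving (4x + 11)/(√(x²+4x + 11)+x) → 4/2 = 2.
Limit = 2.

Final answer: 2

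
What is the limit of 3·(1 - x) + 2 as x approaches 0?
Direct substitution at x = 0 gives 5.

Final answer: 5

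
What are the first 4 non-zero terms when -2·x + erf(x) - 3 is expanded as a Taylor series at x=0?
x^5/(5·√(π)) - 2·x^3/(3·√(π)) + x·(-2 + 2/√(π)) - 3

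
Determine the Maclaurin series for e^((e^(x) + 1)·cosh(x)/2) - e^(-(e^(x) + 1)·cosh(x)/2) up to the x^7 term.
x^7·(12119·e^(-1)/645120 + 263027·e/645120) + x^6·(-1291·e^(-1)/46080 + 23743·e/46080) + x^5·(-141·e^(-1)/1280 + 779·e/1280) + x^4·(-65·e^(-1)/384 + 281·e/384) + x^3·(-e^(-1)/48 + 35·e/48) + x^2·(5·e^(-1)/8 + 7·e/8) + x·(e^(-1)/2 + e/2) - e^(-1) + e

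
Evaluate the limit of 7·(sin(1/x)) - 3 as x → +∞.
Evaluate the dominant behaviour as x → +∞; each term tends to a finite value or vanishes.
Limit = -3.

Final answer: -3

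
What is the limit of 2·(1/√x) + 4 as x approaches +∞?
Evaluate the dominant behaviour as x → +∞; each term tends to a finite value or vanishes.
Limit = 4.

Final answer: 4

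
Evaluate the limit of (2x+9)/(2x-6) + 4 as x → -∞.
Evaluate the dominant behaviour as x → -∞; each term tends to a finite value or vanishes.
Limit = 5.

Final answer: 5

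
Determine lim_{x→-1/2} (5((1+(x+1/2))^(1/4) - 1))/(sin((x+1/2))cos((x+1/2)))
Both numerator and denominator → 0 as x → -1/2; this is a 0/0 indeterminate form.
Expand each to leading order near x = -1/2: numerator ~ 5·(x + 1/2)/4, denominator ~ (x + 1/2).
The limit of the ratio is 5/4.

Final answer: 5/4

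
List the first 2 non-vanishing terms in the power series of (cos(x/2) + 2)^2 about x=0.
9 - 3·x^2/4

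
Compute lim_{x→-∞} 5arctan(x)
Evaluate the dominant behaviour as x → -∞; each term tends to a finite value or vanishes.
Limit = -5·π/2.

Final answer: -5·π/2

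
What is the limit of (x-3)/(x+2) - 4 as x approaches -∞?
Evaluate the dominant behaviour as x → -∞; each term tends to a finite value or vanishes.
Limit = -3.

Final answer: -3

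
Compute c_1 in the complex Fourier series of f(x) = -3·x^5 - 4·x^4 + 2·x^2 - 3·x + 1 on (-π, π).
Compute the real Fourier coefficients first: a_1 = -200 + 32·π^2, b_1 = -726 - 6·π^4 + 120·π^2.
Then c_1 = (a_1 − i·b_1)/2 = -100 + 16·π^2 - 60·i·π^2 + 3·i·π^4 + 363·i.

Final answer: -100 + 16·π^2 - 60·i·π^2 + 3·i·π^4 + 363·i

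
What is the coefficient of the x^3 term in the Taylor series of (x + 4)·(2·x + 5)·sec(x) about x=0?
Expand to order 3: (x + 4)·(2·x + 5)·sec(x) = 13·x^3/2 + 12·x^2 + 13·x + 20 + O(x^4).
The coefficient of x^3 is 13/2.

Final answer: 13/2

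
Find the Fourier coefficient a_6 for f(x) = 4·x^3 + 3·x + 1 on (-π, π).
a_6 = (1/π) ∫_{-π}^{π} f(x)·cos(6x) dx.
Evaluate the integral (use parity and integration by parts as needed): a_6 = 0.

Final answer: 0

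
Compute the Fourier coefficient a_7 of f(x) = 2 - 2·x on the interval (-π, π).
a_7 = (1/π) ∫_{-π}^{π} f(x)·cos(7x) dx.
Evaluate the integral (use parity and integration by parts as needed): a_7 = 0.

Final answer: 0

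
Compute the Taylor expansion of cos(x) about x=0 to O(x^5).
x^4/24 - x^2/2 + 1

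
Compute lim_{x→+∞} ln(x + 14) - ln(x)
This is an ∞ − ∞ indeterminate form.
Combine the logarithms: ln(x+14) − ln(x) = ln((x+14)/(x)) = ln(1 + 14/(x)) → ln(1) = 0.
Limit = 0.

Final answer: 0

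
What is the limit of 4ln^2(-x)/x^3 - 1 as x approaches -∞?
The quotient is an ∞/∞ indeterminate form as x → -∞.
Compare growth rates of the dominant terms (exponentials ≫ polynomials ≫ logarithms), or apply L'Hôpital's rule; the quotient → 0.
Adding the constant: 0 - 1 = -1. Limit = -1.

Final answer: -1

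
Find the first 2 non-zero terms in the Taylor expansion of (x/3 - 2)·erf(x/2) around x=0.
x^2/(3·√(π)) - 2·x/√(π)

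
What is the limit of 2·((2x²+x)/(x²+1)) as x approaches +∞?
Evaluate the dominant behaviour as x → +∞; each term tends to a finite value or vanishes.
Limit = 4.

Final answer: 4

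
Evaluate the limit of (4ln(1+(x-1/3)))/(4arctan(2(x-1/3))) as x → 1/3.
Both numerator and denominator → 0 as x → 1/3; this is a 0/0 indeterminate form.
Expand each to leading order near x = 1/3: numerator ~ 4·(x - 1/3), denominator ~ 8·(x - 1/3).
The limit of the ratio is 1/2.

Final answer: 1/2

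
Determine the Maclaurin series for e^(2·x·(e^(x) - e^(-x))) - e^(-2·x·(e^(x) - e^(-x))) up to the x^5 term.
4·x^4/3 + 8·x^2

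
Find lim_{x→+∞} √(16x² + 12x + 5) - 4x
As x → +∞: multiply by the conjugate to get (12x+5)/(√(16x²+12x+5)+4x); the denominator ~ 8x, so the limit is 12/8 = 3/2.
Limit = 3/2.

Final answer: 3/2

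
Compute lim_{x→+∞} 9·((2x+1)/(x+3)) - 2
Evaluate the dominant behaviour as x → +∞; each term tends to a finite value or vanishes.
Limit = 16.

Final answer: 16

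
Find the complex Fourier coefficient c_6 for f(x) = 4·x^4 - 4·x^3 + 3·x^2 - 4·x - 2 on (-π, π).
Compute the real Fourier coefficients first: a_6 = 5/27 + 8·π^2/9, b_6 = 10/9 + 4·π^2/3.
Then c_6 = (a_6 − i·b_6)/2 = 5/54 + 4·π^2/9 - 2·i·π^2/3 - 5·i/9.

Final answer: 5/54 + 4·π^2/9 - 2·i·π^2/3 - 5·i/9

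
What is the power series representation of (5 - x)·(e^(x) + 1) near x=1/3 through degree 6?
14/3 + 14·e^(1/3)/3 + (-1 + 11·e^(1/3)/3)·(x - 1/3) + 4·e^(1/3)·(x - 1/3)^2/3 + 5·e^(1/3)·(x - 1/3)^3/18 + e^(1/3)·(x - 1/3)^4/36 - e^(1/3)·(x - 1/3)^5/360 - e^(1/3)·(x - 1/3)^6/540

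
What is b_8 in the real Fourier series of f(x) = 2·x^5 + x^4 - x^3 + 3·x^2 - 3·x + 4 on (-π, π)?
b_8 = (1/π) ∫_{-π}^{π} f(x)·sin(8x) dx.
Evaluate the integral (use parity and integration by parts as needed): b_8 = -π^4/2 + 729/1024 + 13·π^2/32.

Final answer: -π^4/2 + 729/1024 + 13·π^2/32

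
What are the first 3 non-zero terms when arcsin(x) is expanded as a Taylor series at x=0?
3·x^5/40 + x^3/6 + x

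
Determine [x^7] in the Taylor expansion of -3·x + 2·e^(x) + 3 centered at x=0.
Expand to order 7: -3·x + 2·e^(x) + 3 = x^7/2520 + x^6/360 + x^5/60 + x^4/12 + x^3/3 + x^2 - x + 5 + O(x^8).
The coefficient of x^7 is 1/2520.

Final answer: 1/2520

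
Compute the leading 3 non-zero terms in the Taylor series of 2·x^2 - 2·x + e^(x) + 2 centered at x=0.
5·x^2/2 - x + 3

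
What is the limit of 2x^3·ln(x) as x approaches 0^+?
This is a 0·∞ indeterminate form at x → 0⁺.
Rewrite the product as 2·ln(x) / x^(-3) and apply L'Hôpital, or use the standard hierarchy x^(-3) ≫ |ln x| as x → 0⁺.
The indeterminate product → 0, so the limit = 0.

Final answer: 0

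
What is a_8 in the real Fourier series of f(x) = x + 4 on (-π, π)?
a_8 = (1/π) ∫_{-π}^{π} f(x)·cos(8x) dx.
Evaluate the integral (use parity and integration by parts as needed): a_8 = 0.

Final answer: 0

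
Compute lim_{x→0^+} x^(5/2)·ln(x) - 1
The product is a 0·∞ indeterminate form at x → 0⁺.
Rewrite the product as ln(x) / x^(-5/2) and apply L'Hôpital, or use the standard hierarchy x^(-5/2) ≫ |ln x| as x → 0⁺.
The indeterminate product → 0, so the limit = -1.

Final answer: -1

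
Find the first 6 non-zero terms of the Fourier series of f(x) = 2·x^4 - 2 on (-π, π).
(96 - 16·π^2)·cos(x) + (-6 + 4·π^2)·cos(2·x) + (32/27 - 16·π^2/9)·cos(3·x) + (-3/8 + π^2)·cos(4·x) + (96/625 - 16·π^2/25)·cos(5·x) - 2 + 2·π^4/5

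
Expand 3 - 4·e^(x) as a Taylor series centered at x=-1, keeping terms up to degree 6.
(-4 + 3·e)·e^(-1) - 4·e^(-1)·(x + 1) - 2·e^(-1)·(x + 1)^2 - 2·e^(-1)·(x + 1)^3/3 - e^(-1)·(x + 1)^4/6 - e^(-1)·(x + 1)^5/30 - e^(-1)·(x + 1)^6/180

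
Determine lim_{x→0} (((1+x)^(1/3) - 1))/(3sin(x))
Both numerator and denominator → 0 as x → 0; this is a 0/0 indeterminate form.
Expand each to leading order near x = 0: numerator ~ x/3, denominator ~ 3·x.
The limit of the ratio is 1/9.

Final answer: 1/9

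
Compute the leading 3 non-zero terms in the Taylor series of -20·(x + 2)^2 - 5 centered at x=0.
-20·x^2 - 80·x - 85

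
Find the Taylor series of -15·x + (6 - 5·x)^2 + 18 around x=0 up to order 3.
25·x^2 - 75·x + 54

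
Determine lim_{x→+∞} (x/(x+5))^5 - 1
As x → +∞: x/(x+5) = 1/(1 + 5/x) → 1, and the 5th power of a limit-1 base also → 1; with the additive constant, 1 - 1 = 0.
Limit = 0.

Final answer: 0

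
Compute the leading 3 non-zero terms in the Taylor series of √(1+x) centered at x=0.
-x^2/8 + x/2 + 1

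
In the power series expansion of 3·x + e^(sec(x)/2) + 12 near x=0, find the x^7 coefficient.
Expand to order 7: 3·x + e^(sec(x)/2) + 12 = 409·x^6·e^(1/2)/5760 + 13·x^4·e^(1/2)/96 + x^2·e^(1/2)/4 + 3·x + e^(1/2) + 12 + O(x^8).
The coefficient of x^7 is 0.

Final answer: 0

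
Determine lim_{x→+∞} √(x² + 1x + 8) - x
This is an ∞ − ∞ indeterminate form.
Multiply and divide by the conjugate √(x²+1x + 8) + x; the x² terms cancel, leaving (1x + 8)/(√(x²+1x + 8)+x) → 1/2.
Limit = 1/2.

Final answer: 1/2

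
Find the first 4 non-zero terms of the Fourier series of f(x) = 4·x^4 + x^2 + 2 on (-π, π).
(188 - 32·π^2)·cos(x) + (-11 + 8·π^2)·cos(2·x) + (52/27 - 32·π^2/9)·cos(3·x) + 2 + π^2/3 + 4·π^4/5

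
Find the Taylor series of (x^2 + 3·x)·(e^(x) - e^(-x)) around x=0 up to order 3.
2·x^3 + 6·x^2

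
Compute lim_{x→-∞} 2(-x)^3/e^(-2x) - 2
The quotient is an ∞/∞ indeterminate form as x → -∞.
Compare growth rates of the dominant terms (exponentials ≫ polynomials ≫ logarithms), or apply L'Hôpital's rule; the quotient → 0.
Adding the constant: 0 - 2 = -2. Limit = -2.

Final answer: -2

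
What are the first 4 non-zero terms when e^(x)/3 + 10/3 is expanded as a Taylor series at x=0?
x^3/18 + x^2/6 + x/3 + 11/3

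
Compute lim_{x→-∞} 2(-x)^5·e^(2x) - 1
The product is a 0·∞ indeterminate form at x → -∞.
Rewrite the product as 2(-x)^5 / e^(-2x) (an ∞/∞ form) and apply L'Hôpital, or use the standard hierarchy e^(2|x|) ≫ |(-x)^5| as x → -∞.
The indeterminate product → 0, so the limit = -1.

Final answer: -1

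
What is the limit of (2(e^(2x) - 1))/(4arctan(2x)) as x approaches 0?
Both numerator and denominator → 0 as x → 0; this is a 0/0 indeterminate form.
Expand each to leading order near x = 0: numerator ~ 4·x, denominator ~ 8·x.
The limit of the ratio is 1/2.

Final answer: 1/2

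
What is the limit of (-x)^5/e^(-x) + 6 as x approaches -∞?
The quotient is an ∞/∞ indeterminate form as x → -∞.
Compare growth rates of the dominant terms (exponentials ≫ polynomials ≫ logarithms), or apply L'Hôpital's rule; the quotient → 0.
Adding the constant: 0 + 6 = 6. Limit = 6.

Final answer: 6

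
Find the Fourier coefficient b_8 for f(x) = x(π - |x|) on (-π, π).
b_8 = (1/π) ∫_{-π}^{π} f(x)·sin(8x) dx.
Evaluate the integral (use parity and integration by parts as needed): b_8 = 0.

Final answer: 0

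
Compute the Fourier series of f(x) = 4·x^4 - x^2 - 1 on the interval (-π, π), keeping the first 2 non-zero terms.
(196 - 32·π^2)·cos(x) - π^2/3 - 1 + 4·π^4/5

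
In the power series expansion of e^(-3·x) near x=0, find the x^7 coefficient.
Expand to order 7: e^(-3·x) = -243·x^7/560 + 81·x^6/80 - 81·x^5/40 + 27·x^4/8 - 9·x^3/2 + 9·x^2/2 - 3·x + 1 + O(x^8).
The coefficient of x^7 is -243/560.

Final answer: -243/560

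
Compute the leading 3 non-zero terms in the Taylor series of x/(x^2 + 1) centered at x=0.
x^5 - x^3 + x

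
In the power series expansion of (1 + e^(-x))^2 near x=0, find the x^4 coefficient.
Expand to order 4: (1 + e^(-x))^2 = 3·x^4/4 - 5·x^3/3 + 3·x^2 - 4·x + 4 + O(x^5).
The coefficient of x^4 is 3/4.

Final answer: 3/4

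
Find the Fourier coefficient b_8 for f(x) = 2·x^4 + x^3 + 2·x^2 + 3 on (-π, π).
b_8 = (1/π) ∫_{-π}^{π} f(x)·sin(8x) dx.
Evaluate the integral (use parity and integration by parts as needed): b_8 = 3/128 - π^2/4.

Final answer: 3/128 - π^2/4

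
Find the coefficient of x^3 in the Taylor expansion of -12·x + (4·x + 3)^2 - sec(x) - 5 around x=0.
Expand to order 3: -12·x + (4·x + 3)^2 - sec(x) - 5 = 31·x^2/2 + 12·x + 3 + O(x^4).
The coefficient of x^3 is 0.

Final answer: 0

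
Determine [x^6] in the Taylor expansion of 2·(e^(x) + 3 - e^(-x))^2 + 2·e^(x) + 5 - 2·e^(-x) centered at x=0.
Expand to order 6: 2·(e^(x) + 3 - e^(-x))^2 + 2·e^(x) + 5 - 2·e^(-x) = 16·x^6/45 + 7·x^5/30 + 8·x^4/3 + 14·x^3/3 + 8·x^2 + 28·x + 23 + O(x^7).
The coefficient of x^6 is 16/45.

Final answer: 16/45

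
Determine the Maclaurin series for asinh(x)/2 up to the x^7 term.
-5·x^7/224 + 3·x^5/80 - x^3/12 + x/2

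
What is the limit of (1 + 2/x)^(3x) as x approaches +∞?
As x → +∞: write (1 + 2/x)^(3x) = ((1 + 2/x)^x)^3 → (e^2)^3 = e^6.
Limit = e^(6).

Final answer: e^(6)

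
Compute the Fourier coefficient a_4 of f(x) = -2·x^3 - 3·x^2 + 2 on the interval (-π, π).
a_4 = (1/π) ∫_{-π}^{π} f(x)·cos(4x) dx.
Evaluate the integral (use parity and integration by parts as needed): a_4 = -3/4.

Final answer: -3/4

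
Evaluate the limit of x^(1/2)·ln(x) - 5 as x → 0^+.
The product is a 0·∞ indeterminate form at x → 0⁺.
Rewrite the product as ln(x) / x^(-1/2) and apply L'Hôpital, or use the standard hierarchy x^(-1/2) ≫ |ln x| as x → 0⁺.
The indeterminate product → 0, so the limit = -5.

Final answer: -5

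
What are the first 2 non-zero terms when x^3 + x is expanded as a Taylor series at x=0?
x^3 + x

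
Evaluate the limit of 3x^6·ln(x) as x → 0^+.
This is a 0·∞ indeterminate form at x → 0⁺.
Rewrite the product as 3·ln(x) / x^(-6) and apply L'Hôpital, or use the standard hierarchy x^(-6) ≫ |ln x| as x → 0⁺.
The indeterminate product → 0, so the limit = 0.

Final answer: 0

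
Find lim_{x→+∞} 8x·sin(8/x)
As x → +∞: let u = 8/x → 0⁺; then 8·x·sin(8/x) = 8·8·sin(u)/u → 8·8·1 = 64.
Limit = 64.

Final answer: 64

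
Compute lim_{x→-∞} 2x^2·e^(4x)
This is a 0·∞ indeterminate form at x → -∞.
Rewrite the product as 2x^2 / e^(-4x) (an ∞/∞ form) and apply L'Hôpital, or use the standard hierarchy e^(4|x|) ≫ |x^2| as x → -∞.
The indeterminate product → 0, so the limit = 0.

Final answer: 0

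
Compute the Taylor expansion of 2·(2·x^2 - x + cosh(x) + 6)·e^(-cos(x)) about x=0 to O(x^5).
15·x^4·e^(-1)/4 - x^3·e^(-1) + 12·x^2·e^(-1) - 2·x·e^(-1) + 14·e^(-1)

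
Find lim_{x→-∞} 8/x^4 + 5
Evaluate the dominant behaviour as x → -∞; each term tends to a finite value or vanishes.
Limit = 5.

Final answer: 5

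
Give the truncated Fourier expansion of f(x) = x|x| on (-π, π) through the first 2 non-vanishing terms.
(-8 + 2·π^2)·sin(x)/π - π·sin(2·x)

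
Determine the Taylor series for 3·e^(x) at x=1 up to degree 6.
3·e + 3·e·(x - 1) + 3·e·(x - 1)^2/2 + e·(x - 1)^3/2 + e·(x - 1)^4/8 + e·(x - 1)^5/40 + e·(x - 1)^6/240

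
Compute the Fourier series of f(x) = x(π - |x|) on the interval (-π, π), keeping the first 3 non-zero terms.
8·sin(x)/π + 8·sin(3·x)/(27·π) + 8·sin(5·x)/(125·π)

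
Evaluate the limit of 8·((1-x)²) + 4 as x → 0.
Direct substitution at x = 0 gives 12.

Final answer: 12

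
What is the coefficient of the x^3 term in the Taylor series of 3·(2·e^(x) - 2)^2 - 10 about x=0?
Expand to order 3: 3·(2·e^(x) - 2)^2 - 10 = 12·x^3 + 12·x^2 - 10 + O(x^4).
The coefficient of x^3 is 12.

Final answer: 12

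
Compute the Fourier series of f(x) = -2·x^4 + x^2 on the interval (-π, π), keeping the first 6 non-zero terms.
(-100 + 16·π^2)·cos(x) + (7 - 4·π^2)·cos(2·x) + (-44/27 + 16·π^2/9)·cos(3·x) + (5/8 - π^2)·cos(4·x) + (-196/625 + 16·π^2/25)·cos(5·x) - 2·π^4/5 + π^2/3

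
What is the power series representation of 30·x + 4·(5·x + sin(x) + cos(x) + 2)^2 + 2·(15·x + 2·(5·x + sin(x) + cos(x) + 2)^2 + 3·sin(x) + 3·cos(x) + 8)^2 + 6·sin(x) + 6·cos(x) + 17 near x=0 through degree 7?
1481687·x^7/2520 + 79781·x^6/360 - 55247·x^5/12 + 11045·x^4/4 + 21509·x^3 + 23811·x^2 + 10620·x + 1741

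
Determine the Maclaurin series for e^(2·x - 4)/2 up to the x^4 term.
x^4·e^(-4)/3 + 2·x^3·e^(-4)/3 + x^2·e^(-4) + x·e^(-4) + e^(-4)/2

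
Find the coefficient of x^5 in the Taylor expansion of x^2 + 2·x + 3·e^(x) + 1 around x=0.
Expand to order 5: x^2 + 2·x + 3·e^(x) + 1 = x^5/40 + x^4/8 + x^3/2 + 5·x^2/2 + 5·x + 4 + O(x^6).
The coefficient of x^5 is 1/40.

Final answer: 1/40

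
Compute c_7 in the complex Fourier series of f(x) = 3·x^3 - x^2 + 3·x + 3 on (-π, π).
Compute the real Fourier coefficients first: a_7 = 4/49, b_7 = 258/343 + 6·π^2/7.
Then c_7 = (a_7 − i·b_7)/2 = 2/49 - 3·i·π^2/7 - 129·i/343.

Final answer: 2/49 - 3·i·π^2/7 - 129·i/343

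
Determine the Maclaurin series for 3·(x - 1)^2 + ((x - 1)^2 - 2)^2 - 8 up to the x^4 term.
x^4 - 4·x^3 + 5·x^2 - 2·x - 4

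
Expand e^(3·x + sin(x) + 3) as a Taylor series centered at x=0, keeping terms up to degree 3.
21·x^3·e^(3)/2 + 8·x^2·e^(3) + 4·x·e^(3) + e^(3)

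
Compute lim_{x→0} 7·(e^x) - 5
Direct substitution at x = 0 gives 2.

Final answer: 2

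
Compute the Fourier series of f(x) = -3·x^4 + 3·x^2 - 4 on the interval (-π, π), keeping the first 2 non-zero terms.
(-156 + 24·π^2)·cos(x) - 3·π^4/5 - 4 + π^2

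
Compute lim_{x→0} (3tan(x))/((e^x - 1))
Both numerator and denominator → 0 as x → 0; this is a 0/0 indeterminate form.
Expand each to leading order near x = 0: numerator ~ 3·x, denominator ~ x.
The limit of the ratio is 3.

Final answer: 3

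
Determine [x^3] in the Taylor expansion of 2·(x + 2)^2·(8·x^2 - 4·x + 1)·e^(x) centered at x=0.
Expand to order 3: 2·(x + 2)^2·(8·x^2 - 4·x + 1)·e^(x) = 238·x^3/3 + 14·x^2 - 16·x + 8 + O(x^4).
The coefficient of x^3 is 238/3.

Final answer: 238/3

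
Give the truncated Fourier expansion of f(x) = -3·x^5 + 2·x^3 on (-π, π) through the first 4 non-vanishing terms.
(-744 - 6·π^4 + 124·π^2)·sin(x) + (-17·π^2 + 51/2 + 3·π^4)·sin(2·x) + (-2·π^4 - 104/27 + 52·π^2/9)·sin(3·x) + (-23·π^2/8 + 69/64 + 3·π^4/2)·sin(4·x)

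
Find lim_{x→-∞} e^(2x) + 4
Evaluate the dominant behaviour as x → -∞; each term tends to a finite value or vanishes.
Limit = 4.

Final answer: 4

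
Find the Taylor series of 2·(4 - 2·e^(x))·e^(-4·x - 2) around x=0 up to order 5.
-361·x^5·e^(-2)/6 + 431·x^4·e^(-2)/6 - 202·x^3·e^(-2)/3 + 46·x^2·e^(-2) - 20·x·e^(-2) + 4·e^(-2)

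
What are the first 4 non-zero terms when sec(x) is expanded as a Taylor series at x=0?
61·x^6/720 + 5·x^4/24 + x^2/2 + 1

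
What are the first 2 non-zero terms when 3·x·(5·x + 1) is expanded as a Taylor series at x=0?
15·x^2 + 3·x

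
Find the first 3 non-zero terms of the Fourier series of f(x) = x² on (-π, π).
-4·cos(x) + cos(2·x) + π^2/3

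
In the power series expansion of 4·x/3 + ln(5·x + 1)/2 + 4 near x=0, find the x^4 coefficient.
Expand to order 4: 4·x/3 + ln(5·x + 1)/2 + 4 = -625·x^4/8 + 125·x^3/6 - 25·x^2/4 + 23·x/6 + 4 + O(x^5).
The coefficient of x^4 is -625/8.

Final answer: -625/8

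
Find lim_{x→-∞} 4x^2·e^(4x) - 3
The product is a 0·∞ indeterminate form at x → -∞.
Rewrite the product as 4x^2 / e^(-4x) (an ∞/∞ form) and apply L'Hôpital, or use the standard hierarchy e^(4|x|) ≫ |x^2| as x → -∞.
The indeterminate product → 0, so the limit = -3.

Final answer: -3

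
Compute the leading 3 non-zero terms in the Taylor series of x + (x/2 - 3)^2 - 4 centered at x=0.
x^2/4 - 2·x + 5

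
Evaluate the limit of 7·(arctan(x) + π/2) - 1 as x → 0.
Direct substitution at x = 0 gives -1 + 7·π/2.

Final answer: -1 + 7·π/2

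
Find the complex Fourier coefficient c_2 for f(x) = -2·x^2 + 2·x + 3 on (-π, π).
Compute the real Fourier coefficients first: a_2 = -2, b_2 = -2.
Then c_2 = (a_2 − i·b_2)/2 = -1 + i.

Final answer: -1 + i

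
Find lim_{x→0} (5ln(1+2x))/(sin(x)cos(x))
Both numerator and denominator → 0 as x → 0; this is a 0/0 indeterminate form.
Expand each to leading order near x = 0: numerator ~ 10·x, denominator ~ x.
The limit of the ratio is 10.

Final answer: 10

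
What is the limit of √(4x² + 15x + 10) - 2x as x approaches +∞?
As x → +∞: multiply by the conjugate to get (15x+10)/(√(4x²+15x+10)+2x); the denominator ~ 4x, so the limit is 15/4.
Limit = 15/4.

Final answer: 15/4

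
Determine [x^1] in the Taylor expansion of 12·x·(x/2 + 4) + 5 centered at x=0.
Expand to order 1: 12·x·(x/2 + 4) + 5 = 48·x + 5 + O(x^2).
The coefficient of x^1 is 48.

Final answer: 48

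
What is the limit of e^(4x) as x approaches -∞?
Evaluate the dominant behaviour as x → -∞; each term tends to a finite value or vanishes.
Limit = 0.

Final answer: 0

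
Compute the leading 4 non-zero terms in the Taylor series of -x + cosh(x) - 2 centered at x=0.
x^4/24 + x^2/2 - x - 1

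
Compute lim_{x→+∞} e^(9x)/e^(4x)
This is an ∞/∞ indeterminate form as x → +∞.
Rewrite e^(9x)/e^(4x) = e^((9−4)x) = e^(5x); the exponent coefficient is 5 > 0 so e^(5x) → ∞.
Limit = ∞.

Final answer: ∞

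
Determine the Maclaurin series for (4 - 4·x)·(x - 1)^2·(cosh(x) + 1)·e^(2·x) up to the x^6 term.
49·x^6/60 + 79·x^5/30 + 7·x^4/2 + 2·x^3/3 - 6·x^2 - 8·x + 8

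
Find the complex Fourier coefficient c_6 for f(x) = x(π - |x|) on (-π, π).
Compute the real Fourier coefficients first: a_6 = 0, b_6 = 0.
Then c_6 = (a_6 − i·b_6)/2 = 0.

Final answer: 0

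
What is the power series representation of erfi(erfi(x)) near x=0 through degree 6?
x^5·(2/(5·π) + 32/(5·π^3) + 16/(3·π^2)) + x^3·(4/(3·π) + 16/(3·π^2)) + 4·x/π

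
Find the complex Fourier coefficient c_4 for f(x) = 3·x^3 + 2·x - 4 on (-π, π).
Compute the real Fourier coefficients first: a_4 = 0, b_4 = -3·π^2/2 - 7/16.
Then c_4 = (a_4 − i·b_4)/2 = 7·i/32 + 3·i·π^2/4.

Final answer: 7·i/32 + 3·i·π^2/4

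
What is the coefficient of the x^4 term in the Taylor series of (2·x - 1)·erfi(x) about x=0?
Expand to order 4: (2·x - 1)·erfi(x) = 4·x^4/(3·√(π)) - 2·x^3/(3·√(π)) + 4·x^2/√(π) - 2·x/√(π) + O(x^5).
The coefficient of x^4 is 4/(3·√(π)).

Final answer: 4/(3·√(π))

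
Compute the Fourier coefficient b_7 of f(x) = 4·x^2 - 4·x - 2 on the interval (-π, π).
b_7 = (1/π) ∫_{-π}^{π} f(x)·sin(7x) dx.
Evaluate the integral (use parity and integration by parts as needed): b_7 = -8/7.

Final answer: -8/7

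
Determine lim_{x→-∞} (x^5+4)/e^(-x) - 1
The quotient is an ∞/∞ indeterminate form as x → -∞.
Compare growth rates of the dominant terms (exponentials ≫ polynomials ≫ logarithms), or apply L'Hôpital's rule; the quotient → 0.
Adding the constant: 0 - 1 = -1. Limit = -1.

Final answer: -1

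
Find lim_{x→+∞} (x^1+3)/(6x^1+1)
This is an ∞/∞ indeterminate form as x → +∞.
Divide numerator and denominator by x and let the lower-order terms vanish; the leading terms give 1/6.
Limit = 1/6.

Final answer: 1/6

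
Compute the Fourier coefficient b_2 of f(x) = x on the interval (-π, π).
b_2 = (1/π) ∫_{-π}^{π} f(x)·sin(2x) dx.
Evaluate the integral (use parity and integration by parts as needed): b_2 = -1.

Final answer: -1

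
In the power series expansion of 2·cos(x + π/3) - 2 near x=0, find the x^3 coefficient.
Expand to order 3: 2·cos(x + π/3) - 2 = √(3)·x^3/6 - x^2/2 - √(3)·x - 1 + O(x^4).
The coefficient of x^3 is √(3)/6.

Final answer: √(3)/6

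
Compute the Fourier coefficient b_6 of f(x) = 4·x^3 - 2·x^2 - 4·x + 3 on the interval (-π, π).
b_6 = (1/π) ∫_{-π}^{π} f(x)·sin(6x) dx.
Evaluate the integral (use parity and integration by parts as needed): b_6 = 14/9 - 4·π^2/3.

Final answer: 14/9 - 4·π^2/3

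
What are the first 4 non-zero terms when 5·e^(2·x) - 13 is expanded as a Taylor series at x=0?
20·x^3/3 + 10·x^2 + 10·x - 8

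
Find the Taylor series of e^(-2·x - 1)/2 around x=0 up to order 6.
2·x^6·e^(-1)/45 - 2·x^5·e^(-1)/15 + x^4·e^(-1)/3 - 2·x^3·e^(-1)/3 + x^2·e^(-1) - x·e^(-1) + e^(-1)/2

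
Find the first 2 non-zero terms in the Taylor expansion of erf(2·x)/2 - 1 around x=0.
2·x/√(π) - 1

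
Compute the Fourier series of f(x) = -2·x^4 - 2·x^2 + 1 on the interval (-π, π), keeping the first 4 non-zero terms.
(-88 + 16·π^2)·cos(x) + (4 - 4·π^2)·cos(2·x) + (-8/27 + 16·π^2/9)·cos(3·x) - 2·π^4/5 - 2·π^2/3 + 1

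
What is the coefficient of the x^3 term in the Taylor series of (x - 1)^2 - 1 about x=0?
Expand to order 3: (x - 1)^2 - 1 = x^2 - 2·x + O(x^4).
The coefficient of x^3 is 0.

Final answer: 0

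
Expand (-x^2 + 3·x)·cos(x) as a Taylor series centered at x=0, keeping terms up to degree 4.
x^4/2 - 3·x^3/2 - x^2 + 3·x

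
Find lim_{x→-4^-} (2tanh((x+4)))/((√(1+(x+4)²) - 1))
Both numerator and denominator → 0 as x → -4^-; this is a 0/0 indeterminate form.
Expand each to leading order near x = -4: numerator ~ 2·(x + 4), denominator ~ (x + 4)^2/2.
The limit of the ratio is -∞.

Final answer: -∞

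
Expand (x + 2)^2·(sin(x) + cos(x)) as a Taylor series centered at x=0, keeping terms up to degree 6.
5·x^6/72 + x^5/30 - x^4 - 5·x^3/3 + 3·x^2 + 8·x + 4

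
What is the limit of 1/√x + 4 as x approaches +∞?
Evaluate the dominant behaviour as x → +∞; each term tends to a finite value or vanishes.
Limit = 4.

Final answer: 4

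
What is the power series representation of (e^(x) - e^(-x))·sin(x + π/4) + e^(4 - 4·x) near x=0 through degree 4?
32·x^4·e^(4)/3 + x^3·(-32·e^(4)/3 - √(2)/3) + x^2·(√(2) + 8·e^(4)) + x·(-4·e^(4) + √(2)) + e^(4)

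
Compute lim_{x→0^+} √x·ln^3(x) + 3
The product is a 0·∞ indeterminate form at x → 0⁺.
Rewrite the product as ln^3(x) / x^(-1/2) and apply L'Hôpital, or use the standard hierarchy x^(-1/2) ≫ |ln x|^3 as x → 0⁺.
The indeterminate product → 0, so the limit = 3.

Final answer: 3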